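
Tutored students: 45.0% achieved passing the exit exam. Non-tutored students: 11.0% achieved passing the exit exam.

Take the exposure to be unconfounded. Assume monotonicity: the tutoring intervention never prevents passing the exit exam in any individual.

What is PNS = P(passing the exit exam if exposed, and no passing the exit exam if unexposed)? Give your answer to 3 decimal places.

PNS ≈ 0.340

p₁ = 0.45, p₀ = 0.11.
Under exogeneity and monotonicity, PNS = p₁ − p₀.
PNS = 0.45 − 0.11 = 0.34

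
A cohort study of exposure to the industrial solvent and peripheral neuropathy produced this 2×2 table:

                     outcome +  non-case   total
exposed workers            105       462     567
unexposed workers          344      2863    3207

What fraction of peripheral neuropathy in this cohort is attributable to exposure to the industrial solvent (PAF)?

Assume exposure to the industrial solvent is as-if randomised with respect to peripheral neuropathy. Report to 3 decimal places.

p₁ = P(outcome | exposed) = 105/567 = 0.18519
p₀ = P(outcome | unexposed) = 344/3207 = 0.10727
Exposure prevalence π = 567/3774 = 0.15024; overall risk P(Y=1) = 0.11897.
Under exogeneity, PAF = [P(Y=1) − p₀]/P(Y=1).
PAF = (0.11897 − 0.10727) / 0.11897 ≈ 0.0984

PAF ≈ 0.098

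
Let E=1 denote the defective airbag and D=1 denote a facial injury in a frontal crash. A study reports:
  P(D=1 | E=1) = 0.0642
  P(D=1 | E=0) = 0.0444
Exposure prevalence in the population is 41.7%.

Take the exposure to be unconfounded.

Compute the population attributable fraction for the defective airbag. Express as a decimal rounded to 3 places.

PAF ≈ 0.157

Let p₁ = 0.0642, p₀ = 0.0444.
Overall risk P(Y=1) = π·p₁ + (1−π)·p₀ = 0.417×0.0642 + 0.583×0.0444 = 0.052657.
Under exogeneity, PAF = [P(Y=1) − p₀] / P(Y=1).
PAF = (0.052657 − 0.0444) / 0.052657 ≈ 0.1568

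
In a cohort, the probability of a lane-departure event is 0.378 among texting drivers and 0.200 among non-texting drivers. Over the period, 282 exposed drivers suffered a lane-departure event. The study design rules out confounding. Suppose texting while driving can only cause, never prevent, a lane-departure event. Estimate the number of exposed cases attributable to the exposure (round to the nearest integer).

Let p₁ = 0.378, p₀ = 0.2.
PN = (p₁ − p₀)/p₁ = (0.378 − 0.2) / 0.378 ≈ 0.47090.
Attributable cases ≈ PN × (exposed cases) = 0.47090 × 282 ≈ 132.79.

about 133 cases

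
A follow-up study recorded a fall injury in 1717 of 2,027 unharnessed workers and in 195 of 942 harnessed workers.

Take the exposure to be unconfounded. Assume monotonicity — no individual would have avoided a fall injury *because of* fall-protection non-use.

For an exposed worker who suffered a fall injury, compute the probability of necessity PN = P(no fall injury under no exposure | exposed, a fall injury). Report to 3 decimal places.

PN ≈ 0.756

p₁ = P(outcome | exposed) = 1717/2027 = 0.84706
p₀ = P(outcome | unexposed) = 195/942 = 0.20701
Under exogeneity and monotonicity, PN = (p₁ − p₀) / p₁.
PN = (0.84706 − 0.20701) / 0.84706 = 0.64006 / 0.84706 ≈ 0.7556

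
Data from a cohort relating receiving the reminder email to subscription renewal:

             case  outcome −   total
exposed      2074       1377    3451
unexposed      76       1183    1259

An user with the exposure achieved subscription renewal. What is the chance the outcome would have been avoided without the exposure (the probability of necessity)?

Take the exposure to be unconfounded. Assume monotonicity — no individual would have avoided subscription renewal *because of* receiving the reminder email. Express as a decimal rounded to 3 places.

p₁ = P(outcome | exposed) = 2074/3451 = 0.60099
p₀ = P(outcome | unexposed) = 76/1259 = 0.060365
Under exogeneity and monotonicity, PN = (p₁ − p₀) / p₁.
PN = (0.60099 − 0.060365) / 0.60099 = 0.54062 / 0.60099 ≈ 0.8996

PN ≈ 0.900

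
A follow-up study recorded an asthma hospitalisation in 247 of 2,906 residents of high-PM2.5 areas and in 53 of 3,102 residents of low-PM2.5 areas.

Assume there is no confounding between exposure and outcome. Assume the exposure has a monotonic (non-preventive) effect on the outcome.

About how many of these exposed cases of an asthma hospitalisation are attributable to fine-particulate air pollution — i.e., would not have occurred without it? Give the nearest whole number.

p₁ = P(outcome | exposed) = 247/2906 = 0.084997
p₀ = P(outcome | unexposed) = 53/3102 = 0.017086
PN = (p₁ − p₀)/p₁ = (0.084997 − 0.017086) / 0.084997 ≈ 0.79898.
Attributable cases ≈ PN × (exposed cases) = 0.79898 × 247 ≈ 197.35.

about 197 cases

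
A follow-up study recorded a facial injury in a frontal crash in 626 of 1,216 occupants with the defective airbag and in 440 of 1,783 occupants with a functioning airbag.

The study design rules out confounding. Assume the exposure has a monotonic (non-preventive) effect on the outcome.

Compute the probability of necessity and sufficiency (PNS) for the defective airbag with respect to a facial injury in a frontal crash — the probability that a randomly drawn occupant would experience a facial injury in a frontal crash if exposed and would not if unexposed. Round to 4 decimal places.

PNS ≈ 0.2680

p₁ = P(outcome | exposed) = 626/1216 = 0.5148
p₀ = P(outcome | unexposed) = 440/1783 = 0.24678
Under exogeneity and monotonicity, PNS = p₁ − p₀.
PNS = 0.5148 − 0.24678 = 0.26803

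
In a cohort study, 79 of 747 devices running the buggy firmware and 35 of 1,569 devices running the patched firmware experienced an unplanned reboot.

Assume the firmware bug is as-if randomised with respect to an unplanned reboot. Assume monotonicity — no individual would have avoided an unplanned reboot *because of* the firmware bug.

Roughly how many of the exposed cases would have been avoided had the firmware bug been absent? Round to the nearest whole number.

p₁ = P(outcome | exposed) = 79/747 = 0.10576
p₀ = P(outcome | unexposed) = 35/1569 = 0.022307
PN = (p₁ − p₀)/p₁ = (0.10576 − 0.022307) / 0.10576 ≈ 0.78907.
Attributable cases ≈ PN × (exposed cases) = 0.78907 × 79 ≈ 62.34.

about 62 cases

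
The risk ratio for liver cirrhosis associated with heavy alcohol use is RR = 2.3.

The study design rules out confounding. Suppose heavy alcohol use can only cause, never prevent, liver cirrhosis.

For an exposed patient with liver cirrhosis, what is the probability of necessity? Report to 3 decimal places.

Under exogeneity and monotonicity, PN = (RR − 1) / RR = 1 − 1/RR.
PN = (2.3 − 1) / 2.3 = 1.3 / 2.3 ≈ 0.5652

PN ≈ 0.565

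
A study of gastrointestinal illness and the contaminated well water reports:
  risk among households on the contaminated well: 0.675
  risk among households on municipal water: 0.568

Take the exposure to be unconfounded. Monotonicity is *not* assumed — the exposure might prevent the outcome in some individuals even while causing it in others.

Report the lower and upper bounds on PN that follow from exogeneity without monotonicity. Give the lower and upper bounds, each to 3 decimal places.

0.159 ≤ PN ≤ 0.640

Let p₁ = 0.675, p₀ = 0.568.
Under exogeneity alone the bounds on PN are max{0,(p₁−p₀)/p₁} ≤ PN ≤ min{1,(1−p₀)/p₁}.
  lower = (p₁ − p₀)/p₁ = 0.107 / 0.675 ≈ 0.1585
  upper = min{1, (1 − p₀)/p₁} = 0.432 / 0.675 ≈ 0.6400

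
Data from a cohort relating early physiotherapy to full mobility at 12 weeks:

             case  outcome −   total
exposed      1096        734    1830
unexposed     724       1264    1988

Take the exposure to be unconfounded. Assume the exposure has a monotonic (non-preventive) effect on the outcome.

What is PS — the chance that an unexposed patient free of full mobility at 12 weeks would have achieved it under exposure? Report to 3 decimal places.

p₁ = P(outcome | exposed) = 1096/1830 = 0.59891
p₀ = P(outcome | unexposed) = 724/1988 = 0.36419
Under exogeneity and monotonicity, PS = (p₁ − p₀) / (1 − p₀).
PS = (0.59891 − 0.36419) / (1 − 0.36419) = 0.23472 / 0.63581 ≈ 0.3692

PS ≈ 0.369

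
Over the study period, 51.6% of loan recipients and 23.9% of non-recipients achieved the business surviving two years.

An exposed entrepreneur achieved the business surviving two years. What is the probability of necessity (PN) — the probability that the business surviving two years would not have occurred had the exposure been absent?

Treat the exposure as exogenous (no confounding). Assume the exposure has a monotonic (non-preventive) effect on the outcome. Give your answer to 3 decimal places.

PN ≈ 0.537

p₁ = 0.516, p₀ = 0.239.
Under exogeneity and monotonicity, PN = (p₁ − p₀) / p₁.
PN = (0.516 − 0.239) / 0.516 = 0.277 / 0.516 ≈ 0.5368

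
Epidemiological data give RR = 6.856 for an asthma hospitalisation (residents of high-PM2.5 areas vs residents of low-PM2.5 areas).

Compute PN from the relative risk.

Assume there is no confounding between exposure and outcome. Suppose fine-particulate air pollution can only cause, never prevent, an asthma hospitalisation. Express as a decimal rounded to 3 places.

PN ≈ 0.854

Under exogeneity and monotonicity, PN = (RR − 1) / RR = 1 − 1/RR.
PN = (6.856 − 1) / 6.856 = 5.856 / 6.856 ≈ 0.8541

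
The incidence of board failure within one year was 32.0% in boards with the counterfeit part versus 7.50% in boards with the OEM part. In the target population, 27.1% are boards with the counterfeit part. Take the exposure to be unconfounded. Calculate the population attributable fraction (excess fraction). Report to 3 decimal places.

PAF ≈ 0.470

p₁ = 0.32, p₀ = 0.075.
Overall risk P(Y=1) = π·p₁ + (1−π)·p₀ = 0.271×0.32 + 0.729×0.075 = 0.14139.
Under exogeneity, PAF = [P(Y=1) − p₀] / P(Y=1).
PAF = (0.14139 − 0.075) / 0.14139 ≈ 0.4696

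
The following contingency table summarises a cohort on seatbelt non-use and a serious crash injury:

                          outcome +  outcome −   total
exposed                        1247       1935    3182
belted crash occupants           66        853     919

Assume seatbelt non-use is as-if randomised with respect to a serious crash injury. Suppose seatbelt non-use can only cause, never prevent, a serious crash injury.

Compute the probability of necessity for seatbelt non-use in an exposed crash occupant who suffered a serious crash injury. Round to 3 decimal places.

PN ≈ 0.817

p₁ = P(outcome | exposed) = 1247/3182 = 0.39189
p₀ = P(outcome | unexposed) = 66/919 = 0.071817
Under exogeneity and monotonicity, PN = (p₁ − p₀) / p₁.
PN = (0.39189 − 0.071817) / 0.39189 = 0.32007 / 0.39189 ≈ 0.8167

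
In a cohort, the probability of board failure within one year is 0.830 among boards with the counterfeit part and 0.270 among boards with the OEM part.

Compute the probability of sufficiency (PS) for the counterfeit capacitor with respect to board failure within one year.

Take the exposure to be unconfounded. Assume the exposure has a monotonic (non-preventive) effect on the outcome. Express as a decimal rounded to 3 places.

Let p₁ = 0.83, p₀ = 0.27.
Under exogeneity and monotonicity, PS = (p₁ − p₀) / (1 − p₀).
PS = (0.83 − 0.27) / (1 − 0.27) = 0.56 / 0.73 ≈ 0.7671

PS ≈ 0.767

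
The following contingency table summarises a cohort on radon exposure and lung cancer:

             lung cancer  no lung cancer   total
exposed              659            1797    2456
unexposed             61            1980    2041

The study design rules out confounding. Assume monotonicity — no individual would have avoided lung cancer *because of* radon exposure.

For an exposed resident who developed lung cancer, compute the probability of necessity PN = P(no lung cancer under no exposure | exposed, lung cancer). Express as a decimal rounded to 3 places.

PN ≈ 0.889

p₁ = P(outcome | exposed) = 659/2456 = 0.26832
p₀ = P(outcome | unexposed) = 61/2041 = 0.029887
Under exogeneity and monotonicity, PN = (p₁ − p₀)/p₁.
PN = (0.26832 − 0.029887) / 0.26832 ≈ 0.8886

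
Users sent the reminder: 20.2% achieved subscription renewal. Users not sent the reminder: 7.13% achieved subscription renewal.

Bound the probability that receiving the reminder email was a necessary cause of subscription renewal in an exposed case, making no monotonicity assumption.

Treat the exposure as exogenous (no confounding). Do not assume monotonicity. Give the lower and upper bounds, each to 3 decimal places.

p₁ = 0.202, p₀ = 0.0713.
Under exogeneity alone the bounds on PN are max{0,(p₁−p₀)/p₁} ≤ PN ≤ min{1,(1−p₀)/p₁}.
  lower = (p₁ − p₀)/p₁ = 0.1307 / 0.202 ≈ 0.6470
  upper = min{1, (1 − p₀)/p₁} = 0.9287 / 0.202 ≈ 4.5975 → capped at 1

0.647 ≤ PN ≤ 1.000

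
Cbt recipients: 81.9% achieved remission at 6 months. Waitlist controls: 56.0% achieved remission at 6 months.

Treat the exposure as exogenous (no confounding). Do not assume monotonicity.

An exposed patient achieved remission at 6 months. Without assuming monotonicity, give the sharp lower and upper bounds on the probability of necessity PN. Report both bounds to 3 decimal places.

0.316 ≤ PN ≤ 0.537

p₁ = 0.819, p₀ = 0.56.
Under exogeneity alone the bounds on PN are max{0,(p₁−p₀)/p₁} ≤ PN ≤ min{1,(1−p₀)/p₁}.
  lower = (p₁ − p₀)/p₁ = 0.259 / 0.819 ≈ 0.3162
  upper = min{1, (1 − p₀)/p₁} = 0.44 / 0.819 ≈ 0.5372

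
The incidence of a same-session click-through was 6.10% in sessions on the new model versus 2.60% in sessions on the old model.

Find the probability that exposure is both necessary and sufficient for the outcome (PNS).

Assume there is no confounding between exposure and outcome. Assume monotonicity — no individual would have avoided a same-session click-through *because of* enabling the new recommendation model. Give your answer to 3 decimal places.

PNS ≈ 0.035

p₁ = 0.061, p₀ = 0.026.
Under exogeneity and monotonicity, PNS = p₁ − p₀.
PNS = 0.061 − 0.026 = 0.035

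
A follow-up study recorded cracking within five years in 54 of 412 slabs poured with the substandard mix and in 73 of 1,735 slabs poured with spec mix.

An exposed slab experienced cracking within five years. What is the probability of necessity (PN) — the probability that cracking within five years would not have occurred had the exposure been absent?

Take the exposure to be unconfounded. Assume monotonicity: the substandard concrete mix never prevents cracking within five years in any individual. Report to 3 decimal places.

p₁ = P(outcome | exposed) = 54/412 = 0.13107
p₀ = P(outcome | unexposed) = 73/1735 = 0.042075
Under exogeneity and monotonicity, PN = (p₁ − p₀) / p₁.
PN = (0.13107 − 0.042075) / 0.13107 = 0.088993 / 0.13107 ≈ 0.6790

PN ≈ 0.679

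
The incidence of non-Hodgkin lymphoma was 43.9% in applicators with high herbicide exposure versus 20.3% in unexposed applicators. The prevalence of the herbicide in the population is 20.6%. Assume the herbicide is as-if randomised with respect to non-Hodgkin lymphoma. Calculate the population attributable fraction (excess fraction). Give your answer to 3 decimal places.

p₁ = 0.439, p₀ = 0.203.
Overall risk P(Y=1) = π·p₁ + (1−π)·p₀ = 0.206×0.439 + 0.794×0.203 = 0.25162.
Under exogeneity, PAF = [P(Y=1) − p₀] / P(Y=1).
PAF = (0.25162 − 0.203) / 0.25162 ≈ 0.1932

PAF ≈ 0.193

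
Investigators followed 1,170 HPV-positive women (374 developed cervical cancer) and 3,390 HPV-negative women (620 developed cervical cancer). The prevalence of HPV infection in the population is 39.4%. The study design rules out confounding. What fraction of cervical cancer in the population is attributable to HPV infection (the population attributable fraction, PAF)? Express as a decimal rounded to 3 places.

p₁ = P(outcome | exposed) = 374/1170 = 0.31966
p₀ = P(outcome | unexposed) = 620/3390 = 0.18289
Overall risk P(Y=1) = π·p₁ + (1−π)·p₀ = 0.394×0.31966 + 0.606×0.18289 = 0.23678.
Under exogeneity, PAF = [P(Y=1) − p₀] / P(Y=1).
PAF = (0.23678 − 0.18289) / 0.23678 ≈ 0.2276

PAF ≈ 0.228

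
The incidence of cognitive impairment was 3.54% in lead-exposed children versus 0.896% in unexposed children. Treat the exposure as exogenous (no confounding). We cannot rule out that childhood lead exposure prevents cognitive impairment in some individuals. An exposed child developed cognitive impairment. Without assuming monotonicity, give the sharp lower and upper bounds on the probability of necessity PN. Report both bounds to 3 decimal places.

p₁ = 0.0354, p₀ = 0.00896.
Under exogeneity alone the bounds on PN are max{0,(p₁−p₀)/p₁} ≤ PN ≤ min{1,(1−p₀)/p₁}.
  lower = (p₁ − p₀)/p₁ = 0.02644 / 0.0354 ≈ 0.7469
  upper = min{1, (1 − p₀)/p₁} = 0.99104 / 0.0354 ≈ 27.9955 → capped at 1

0.747 ≤ PN ≤ 1.000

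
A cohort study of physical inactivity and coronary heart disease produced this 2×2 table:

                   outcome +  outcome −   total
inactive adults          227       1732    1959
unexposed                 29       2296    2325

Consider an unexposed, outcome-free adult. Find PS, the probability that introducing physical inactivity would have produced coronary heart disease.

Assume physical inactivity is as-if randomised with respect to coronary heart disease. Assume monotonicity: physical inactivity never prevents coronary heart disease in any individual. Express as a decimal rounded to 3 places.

PS ≈ 0.105

p₁ = P(outcome | exposed) = 227/1959 = 0.11588
p₀ = P(outcome | unexposed) = 29/2325 = 0.012473
Under exogeneity and monotonicity, PS = (p₁ − p₀) / (1 − p₀).
PS = (0.11588 − 0.012473) / (1 − 0.012473) = 0.1034 / 0.98753 ≈ 0.1047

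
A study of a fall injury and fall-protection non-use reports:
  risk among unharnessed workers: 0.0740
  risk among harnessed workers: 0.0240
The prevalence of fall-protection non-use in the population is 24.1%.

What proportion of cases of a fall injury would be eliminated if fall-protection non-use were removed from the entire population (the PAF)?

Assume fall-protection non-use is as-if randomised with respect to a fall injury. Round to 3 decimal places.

Let p₁ = 0.074, p₀ = 0.024.
Overall risk P(Y=1) = π·p₁ + (1−π)·p₀ = 0.241×0.074 + 0.759×0.024 = 0.03605.
Under exogeneity, PAF = [P(Y=1) − p₀] / P(Y=1).
PAF = (0.03605 − 0.024) / 0.03605 ≈ 0.3343

PAF ≈ 0.334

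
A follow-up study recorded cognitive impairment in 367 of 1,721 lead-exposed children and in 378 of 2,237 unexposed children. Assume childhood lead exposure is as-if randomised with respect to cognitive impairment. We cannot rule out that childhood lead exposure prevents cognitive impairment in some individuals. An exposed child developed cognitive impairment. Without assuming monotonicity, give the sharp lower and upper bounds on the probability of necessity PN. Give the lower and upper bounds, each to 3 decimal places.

p₁ = P(outcome | exposed) = 367/1721 = 0.21325
p₀ = P(outcome | unexposed) = 378/2237 = 0.16898
Under exogeneity alone the bounds on PN are max{0,(p₁−p₀)/p₁} ≤ PN ≤ min{1,(1−p₀)/p₁}.
  lower = (p₁ − p₀)/p₁ = 0.044272 / 0.21325 ≈ 0.2076
  upper = min{1, (1 − p₀)/p₁} = 0.83102 / 0.21325 ≈ 3.8970 → capped at 1

0.208 ≤ PN ≤ 1.000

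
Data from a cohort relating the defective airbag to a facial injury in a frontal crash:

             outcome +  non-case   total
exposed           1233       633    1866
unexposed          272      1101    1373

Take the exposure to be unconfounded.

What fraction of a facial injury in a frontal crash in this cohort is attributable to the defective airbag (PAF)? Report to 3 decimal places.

p₁ = P(outcome | exposed) = 1233/1866 = 0.66077
p₀ = P(outcome | unexposed) = 272/1373 = 0.19811
Exposure prevalence π = 1866/3239 = 0.5761; overall risk P(Y=1) = 0.46465.
Under exogeneity, PAF = [P(Y=1) − p₀]/P(Y=1).
PAF = (0.46465 − 0.19811) / 0.46465 ≈ 0.5736

PAF ≈ 0.574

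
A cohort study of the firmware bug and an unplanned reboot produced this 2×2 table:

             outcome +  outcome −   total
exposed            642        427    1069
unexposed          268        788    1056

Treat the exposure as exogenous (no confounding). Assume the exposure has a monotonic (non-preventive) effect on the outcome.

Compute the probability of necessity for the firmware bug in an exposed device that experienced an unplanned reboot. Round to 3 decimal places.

p₁ = P(outcome | exposed) = 642/1069 = 0.60056
p₀ = P(outcome | unexposed) = 268/1056 = 0.25379
Under exogeneity and monotonicity, PN = (p₁ − p₀)/p₁.
PN = (0.60056 − 0.25379) / 0.60056 ≈ 0.5774

PN ≈ 0.577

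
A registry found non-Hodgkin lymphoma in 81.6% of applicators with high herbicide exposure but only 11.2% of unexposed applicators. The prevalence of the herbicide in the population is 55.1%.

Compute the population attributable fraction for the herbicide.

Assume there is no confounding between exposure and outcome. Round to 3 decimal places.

p₁ = 0.816, p₀ = 0.112.
Overall risk P(Y=1) = π·p₁ + (1−π)·p₀ = 0.551×0.816 + 0.449×0.112 = 0.4999.
Under exogeneity, PAF = [P(Y=1) − p₀] / P(Y=1).
PAF = (0.4999 − 0.112) / 0.4999 ≈ 0.7760

PAF ≈ 0.776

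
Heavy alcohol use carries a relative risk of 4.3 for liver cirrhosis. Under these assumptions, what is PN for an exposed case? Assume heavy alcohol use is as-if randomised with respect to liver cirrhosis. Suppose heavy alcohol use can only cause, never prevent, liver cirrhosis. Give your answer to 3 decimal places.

PN ≈ 0.767

Under exogeneity and monotonicity, PN = (RR − 1) / RR = 1 − 1/RR.
PN = (4.3 − 1) / 4.3 = 3.3 / 4.3 ≈ 0.7674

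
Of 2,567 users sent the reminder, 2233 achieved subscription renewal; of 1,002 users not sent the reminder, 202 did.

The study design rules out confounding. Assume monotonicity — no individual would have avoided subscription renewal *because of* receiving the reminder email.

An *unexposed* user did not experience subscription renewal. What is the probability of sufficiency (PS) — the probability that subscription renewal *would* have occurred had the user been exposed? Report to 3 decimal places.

PS ≈ 0.837

p₁ = P(outcome | exposed) = 2233/2567 = 0.86989
p₀ = P(outcome | unexposed) = 202/1002 = 0.2016
Under exogeneity and monotonicity, PS = (p₁ − p₀) / (1 − p₀).
PS = (0.86989 − 0.2016) / (1 − 0.2016) = 0.66829 / 0.7984 ≈ 0.8370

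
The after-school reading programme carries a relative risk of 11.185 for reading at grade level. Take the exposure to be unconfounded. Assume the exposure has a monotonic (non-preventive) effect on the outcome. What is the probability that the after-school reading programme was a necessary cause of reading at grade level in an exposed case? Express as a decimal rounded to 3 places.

Under exogeneity and monotonicity, PN = (RR − 1) / RR = 1 − 1/RR.
PN = (11.185 − 1) / 11.185 = 10.19 / 11.185 ≈ 0.9106

PN ≈ 0.911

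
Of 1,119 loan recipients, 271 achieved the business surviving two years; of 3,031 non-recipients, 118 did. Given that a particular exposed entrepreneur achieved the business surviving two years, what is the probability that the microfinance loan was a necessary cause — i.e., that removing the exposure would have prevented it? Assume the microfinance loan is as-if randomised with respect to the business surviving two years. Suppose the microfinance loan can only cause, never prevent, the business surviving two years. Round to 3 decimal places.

PN ≈ 0.839

p₁ = P(outcome | exposed) = 271/1119 = 0.24218
p₀ = P(outcome | unexposed) = 118/3031 = 0.038931
Under exogeneity and monotonicity, PN = (p₁ − p₀) / p₁.
PN = (0.24218 − 0.038931) / 0.24218 = 0.20325 / 0.24218 ≈ 0.8392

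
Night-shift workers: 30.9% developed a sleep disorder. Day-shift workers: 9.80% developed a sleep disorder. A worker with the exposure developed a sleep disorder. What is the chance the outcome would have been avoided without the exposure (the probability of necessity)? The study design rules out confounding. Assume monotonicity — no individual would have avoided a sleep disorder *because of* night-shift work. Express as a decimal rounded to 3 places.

p₁ = 0.309, p₀ = 0.098.
Under exogeneity and monotonicity, PN = (p₁ − p₀) / p₁.
PN = (0.309 − 0.098) / 0.309 = 0.211 / 0.309 ≈ 0.6828

PN ≈ 0.683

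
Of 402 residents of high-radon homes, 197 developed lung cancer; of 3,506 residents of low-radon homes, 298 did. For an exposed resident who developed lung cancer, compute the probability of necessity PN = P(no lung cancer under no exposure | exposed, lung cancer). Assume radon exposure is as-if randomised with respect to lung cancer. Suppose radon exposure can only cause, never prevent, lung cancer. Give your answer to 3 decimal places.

PN ≈ 0.827

p₁ = P(outcome | exposed) = 197/402 = 0.49005
p₀ = P(outcome | unexposed) = 298/3506 = 0.084997
Under exogeneity and monotonicity, PN = (p₁ − p₀) / p₁.
PN = (0.49005 − 0.084997) / 0.49005 = 0.40505 / 0.49005 ≈ 0.8266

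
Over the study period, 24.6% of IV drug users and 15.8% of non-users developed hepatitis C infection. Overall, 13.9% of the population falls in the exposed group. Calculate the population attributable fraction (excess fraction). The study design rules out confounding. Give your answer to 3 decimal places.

p₁ = 0.246, p₀ = 0.158.
Overall risk P(Y=1) = π·p₁ + (1−π)·p₀ = 0.139×0.246 + 0.861×0.158 = 0.17023.
Under exogeneity, PAF = [P(Y=1) − p₀] / P(Y=1).
PAF = (0.17023 − 0.158) / 0.17023 ≈ 0.0719

PAF ≈ 0.072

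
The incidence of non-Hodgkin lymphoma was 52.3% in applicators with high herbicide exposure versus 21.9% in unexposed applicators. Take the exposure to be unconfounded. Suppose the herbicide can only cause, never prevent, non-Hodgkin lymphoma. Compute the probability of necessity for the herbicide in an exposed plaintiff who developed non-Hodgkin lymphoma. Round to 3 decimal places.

PN ≈ 0.581

p₁ = 0.523, p₀ = 0.219.
Under exogeneity and monotonicity, PN = (p₁ − p₀) / p₁.
PN = (0.523 − 0.219) / 0.523 = 0.304 / 0.523 ≈ 0.5813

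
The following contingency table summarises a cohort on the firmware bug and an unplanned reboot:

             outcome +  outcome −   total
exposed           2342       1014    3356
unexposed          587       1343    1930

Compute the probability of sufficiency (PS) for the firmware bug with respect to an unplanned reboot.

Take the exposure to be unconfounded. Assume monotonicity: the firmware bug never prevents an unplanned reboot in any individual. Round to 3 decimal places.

p₁ = P(outcome | exposed) = 2342/3356 = 0.69785
p₀ = P(outcome | unexposed) = 587/1930 = 0.30415
Under exogeneity and monotonicity, PS = (p₁ − p₀)/(1 − p₀).
PS = (0.69785 − 0.30415) / 0.69585 ≈ 0.5658

PS ≈ 0.566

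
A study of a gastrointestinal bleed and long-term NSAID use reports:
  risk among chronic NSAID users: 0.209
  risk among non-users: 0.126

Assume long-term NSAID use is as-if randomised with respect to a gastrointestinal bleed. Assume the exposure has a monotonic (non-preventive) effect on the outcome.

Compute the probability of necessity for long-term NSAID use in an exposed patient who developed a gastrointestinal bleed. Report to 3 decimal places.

PN ≈ 0.397

Let p₁ = 0.209, p₀ = 0.126.
Under exogeneity and monotonicity, PN = (p₁ − p₀) / p₁.
PN = (0.209 − 0.126) / 0.209 = 0.083 / 0.209 ≈ 0.3971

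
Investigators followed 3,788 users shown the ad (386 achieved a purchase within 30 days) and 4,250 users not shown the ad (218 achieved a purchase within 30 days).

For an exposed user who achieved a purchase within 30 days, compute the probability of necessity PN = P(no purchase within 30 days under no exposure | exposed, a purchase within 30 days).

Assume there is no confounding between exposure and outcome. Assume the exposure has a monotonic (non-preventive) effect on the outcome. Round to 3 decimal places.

p₁ = P(outcome | exposed) = 386/3788 = 0.1019
p₀ = P(outcome | unexposed) = 218/4250 = 0.051294
Under exogeneity and monotonicity, PN = (p₁ − p₀) / p₁.
PN = (0.1019 − 0.051294) / 0.1019 = 0.050607 / 0.1019 ≈ 0.4966

PN ≈ 0.497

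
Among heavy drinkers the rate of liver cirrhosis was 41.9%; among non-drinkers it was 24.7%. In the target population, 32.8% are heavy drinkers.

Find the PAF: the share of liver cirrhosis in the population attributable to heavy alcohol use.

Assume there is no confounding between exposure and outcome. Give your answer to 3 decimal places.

PAF ≈ 0.186

p₁ = 0.419, p₀ = 0.247.
Overall risk P(Y=1) = π·p₁ + (1−π)·p₀ = 0.328×0.419 + 0.672×0.247 = 0.30342.
Under exogeneity, PAF = [P(Y=1) − p₀] / P(Y=1).
PAF = (0.30342 − 0.247) / 0.30342 ≈ 0.1859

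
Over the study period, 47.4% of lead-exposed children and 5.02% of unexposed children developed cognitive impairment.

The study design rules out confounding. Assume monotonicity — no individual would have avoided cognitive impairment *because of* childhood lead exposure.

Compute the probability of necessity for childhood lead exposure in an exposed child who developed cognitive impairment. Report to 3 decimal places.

PN ≈ 0.894

p₁ = 0.474, p₀ = 0.0502.
Under exogeneity and monotonicity, PN = (p₁ − p₀) / p₁.
PN = (0.474 − 0.0502) / 0.474 = 0.4238 / 0.474 ≈ 0.8941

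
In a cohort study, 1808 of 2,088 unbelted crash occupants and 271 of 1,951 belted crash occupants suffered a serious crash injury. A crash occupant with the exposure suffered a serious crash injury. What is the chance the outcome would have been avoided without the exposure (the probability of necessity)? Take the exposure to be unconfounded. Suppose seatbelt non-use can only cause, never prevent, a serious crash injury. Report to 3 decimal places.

PN ≈ 0.840

p₁ = P(outcome | exposed) = 1808/2088 = 0.8659
p₀ = P(outcome | unexposed) = 271/1951 = 0.1389
Under exogeneity and monotonicity, PN = (p₁ − p₀) / p₁.
PN = (0.8659 − 0.1389) / 0.8659 = 0.727 / 0.8659 ≈ 0.8396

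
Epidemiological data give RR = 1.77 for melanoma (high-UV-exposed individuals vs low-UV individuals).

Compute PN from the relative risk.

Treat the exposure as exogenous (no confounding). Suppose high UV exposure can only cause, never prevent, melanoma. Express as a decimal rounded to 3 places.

Under exogeneity and monotonicity, PN = (RR − 1) / RR = 1 − 1/RR.
PN = (1.77 − 1) / 1.77 = 0.77 / 1.77 ≈ 0.4350

PN ≈ 0.435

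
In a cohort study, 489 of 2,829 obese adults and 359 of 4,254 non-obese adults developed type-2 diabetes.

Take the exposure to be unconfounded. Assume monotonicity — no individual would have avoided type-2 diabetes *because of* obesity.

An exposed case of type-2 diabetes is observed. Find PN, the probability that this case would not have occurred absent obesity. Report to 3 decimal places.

PN ≈ 0.512

p₁ = P(outcome | exposed) = 489/2829 = 0.17285
p₀ = P(outcome | unexposed) = 359/4254 = 0.084391
Under exogeneity and monotonicity, PN = (p₁ − p₀) / p₁.
PN = (0.17285 − 0.084391) / 0.17285 = 0.088461 / 0.17285 ≈ 0.5118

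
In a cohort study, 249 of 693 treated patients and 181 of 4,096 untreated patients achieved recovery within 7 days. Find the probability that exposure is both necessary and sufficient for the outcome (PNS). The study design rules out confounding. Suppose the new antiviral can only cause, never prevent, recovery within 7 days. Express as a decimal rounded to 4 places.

PNS ≈ 0.3151

p₁ = P(outcome | exposed) = 249/693 = 0.35931
p₀ = P(outcome | unexposed) = 181/4096 = 0.044189
Under exogeneity and monotonicity, PNS = p₁ − p₀.
PNS = 0.35931 − 0.044189 = 0.31512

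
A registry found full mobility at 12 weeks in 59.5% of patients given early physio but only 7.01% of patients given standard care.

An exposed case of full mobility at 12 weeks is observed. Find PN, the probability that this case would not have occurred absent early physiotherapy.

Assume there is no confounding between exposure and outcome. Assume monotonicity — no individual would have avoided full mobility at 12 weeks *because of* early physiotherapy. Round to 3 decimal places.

p₁ = 0.595, p₀ = 0.0701.
Under exogeneity and monotonicity, PN = (p₁ − p₀) / p₁.
PN = (0.595 − 0.0701) / 0.595 = 0.5249 / 0.595 ≈ 0.8822

PN ≈ 0.882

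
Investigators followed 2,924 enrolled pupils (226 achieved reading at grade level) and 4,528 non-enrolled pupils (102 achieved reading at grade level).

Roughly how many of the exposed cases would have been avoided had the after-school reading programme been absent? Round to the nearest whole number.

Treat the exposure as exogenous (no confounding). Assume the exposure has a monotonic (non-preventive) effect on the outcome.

about 160 cases

p₁ = P(outcome | exposed) = 226/2924 = 0.077291
p₀ = P(outcome | unexposed) = 102/4528 = 0.022527
PN = (p₁ − p₀)/p₁ = (0.077291 − 0.022527) / 0.077291 ≈ 0.70855.
Attributable cases ≈ PN × (exposed cases) = 0.70855 × 226 ≈ 160.13.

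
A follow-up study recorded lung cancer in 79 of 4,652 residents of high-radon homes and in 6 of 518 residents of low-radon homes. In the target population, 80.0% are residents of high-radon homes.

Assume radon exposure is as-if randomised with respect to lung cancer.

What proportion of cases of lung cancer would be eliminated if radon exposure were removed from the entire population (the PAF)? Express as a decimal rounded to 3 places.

PAF ≈ 0.272

p₁ = P(outcome | exposed) = 79/4652 = 0.016982
p₀ = P(outcome | unexposed) = 6/518 = 0.011583
Overall risk P(Y=1) = π·p₁ + (1−π)·p₀ = 0.8×0.016982 + 0.2×0.011583 = 0.015902.
Under exogeneity, PAF = [P(Y=1) − p₀] / P(Y=1).
PAF = (0.015902 − 0.011583) / 0.015902 ≈ 0.2716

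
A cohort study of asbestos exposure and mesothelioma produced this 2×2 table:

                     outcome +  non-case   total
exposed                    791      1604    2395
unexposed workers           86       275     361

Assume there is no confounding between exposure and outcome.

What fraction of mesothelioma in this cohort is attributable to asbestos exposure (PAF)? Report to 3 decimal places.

PAF ≈ 0.251

p₁ = P(outcome | exposed) = 791/2395 = 0.33027
p₀ = P(outcome | unexposed) = 86/361 = 0.23823
Exposure prevalence π = 2395/2756 = 0.86901; overall risk P(Y=1) = 0.31821.
Under exogeneity, PAF = [P(Y=1) − p₀]/P(Y=1).
PAF = (0.31821 − 0.23823) / 0.31821 ≈ 0.2514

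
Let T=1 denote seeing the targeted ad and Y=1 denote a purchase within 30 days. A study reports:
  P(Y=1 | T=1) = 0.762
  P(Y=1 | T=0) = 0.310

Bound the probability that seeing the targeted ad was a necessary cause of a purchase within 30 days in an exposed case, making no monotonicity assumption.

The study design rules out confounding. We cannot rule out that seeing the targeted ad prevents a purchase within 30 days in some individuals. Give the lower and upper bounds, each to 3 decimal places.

0.593 ≤ PN ≤ 0.906

Let p₁ = 0.762, p₀ = 0.31.
Under exogeneity alone the bounds on PN are max{0,(p₁−p₀)/p₁} ≤ PN ≤ min{1,(1−p₀)/p₁}.
  lower = (p₁ − p₀)/p₁ = 0.452 / 0.762 ≈ 0.5932
  upper = min{1, (1 − p₀)/p₁} = 0.69 / 0.762 ≈ 0.9055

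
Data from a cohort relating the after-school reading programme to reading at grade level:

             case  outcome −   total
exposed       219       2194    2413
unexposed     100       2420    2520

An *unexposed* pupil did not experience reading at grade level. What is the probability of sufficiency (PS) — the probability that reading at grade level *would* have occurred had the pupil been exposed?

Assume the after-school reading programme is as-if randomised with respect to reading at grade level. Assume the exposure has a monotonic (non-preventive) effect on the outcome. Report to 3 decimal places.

p₁ = P(outcome | exposed) = 219/2413 = 0.090758
p₀ = P(outcome | unexposed) = 100/2520 = 0.039683
Under exogeneity and monotonicity, PS = (p₁ − p₀)/(1 − p₀).
PS = (0.090758 − 0.039683) / 0.96032 ≈ 0.0532

PS ≈ 0.053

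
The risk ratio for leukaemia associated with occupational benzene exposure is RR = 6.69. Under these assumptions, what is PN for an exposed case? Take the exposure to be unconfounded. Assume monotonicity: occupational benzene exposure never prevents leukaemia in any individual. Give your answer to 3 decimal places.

Under exogeneity and monotonicity, PN = (RR − 1) / RR = 1 − 1/RR.
PN = (6.69 − 1) / 6.69 = 5.69 / 6.69 ≈ 0.8505

PN ≈ 0.851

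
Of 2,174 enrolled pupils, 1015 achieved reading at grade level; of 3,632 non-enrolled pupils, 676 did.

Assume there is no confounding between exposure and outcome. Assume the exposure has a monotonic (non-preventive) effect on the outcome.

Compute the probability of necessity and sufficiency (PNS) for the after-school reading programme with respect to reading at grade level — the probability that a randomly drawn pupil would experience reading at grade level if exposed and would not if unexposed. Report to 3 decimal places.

PNS ≈ 0.281

p₁ = P(outcome | exposed) = 1015/2174 = 0.46688
p₀ = P(outcome | unexposed) = 676/3632 = 0.18612
Under exogeneity and monotonicity, PNS = p₁ − p₀.
PNS = 0.46688 − 0.18612 = 0.28076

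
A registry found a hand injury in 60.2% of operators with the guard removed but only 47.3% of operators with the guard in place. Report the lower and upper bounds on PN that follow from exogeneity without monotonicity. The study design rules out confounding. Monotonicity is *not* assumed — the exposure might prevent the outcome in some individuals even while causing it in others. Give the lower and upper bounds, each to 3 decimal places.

p₁ = 0.602, p₀ = 0.473.
Under exogeneity alone the bounds on PN are max{0,(p₁−p₀)/p₁} ≤ PN ≤ min{1,(1−p₀)/p₁}.
  lower = (p₁ − p₀)/p₁ = 0.129 / 0.602 ≈ 0.2143
  upper = min{1, (1 − p₀)/p₁} = 0.527 / 0.602 ≈ 0.8754

0.214 ≤ PN ≤ 0.875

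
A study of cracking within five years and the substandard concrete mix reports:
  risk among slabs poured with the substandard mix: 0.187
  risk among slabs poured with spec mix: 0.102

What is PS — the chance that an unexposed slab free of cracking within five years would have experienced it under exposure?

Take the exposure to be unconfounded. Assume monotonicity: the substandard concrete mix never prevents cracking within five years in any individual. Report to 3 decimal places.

PS ≈ 0.095

Let p₁ = 0.187, p₀ = 0.102.
Under exogeneity and monotonicity, PS = (p₁ − p₀) / (1 − p₀).
PS = (0.187 − 0.102) / (1 − 0.102) = 0.085 / 0.898 ≈ 0.0947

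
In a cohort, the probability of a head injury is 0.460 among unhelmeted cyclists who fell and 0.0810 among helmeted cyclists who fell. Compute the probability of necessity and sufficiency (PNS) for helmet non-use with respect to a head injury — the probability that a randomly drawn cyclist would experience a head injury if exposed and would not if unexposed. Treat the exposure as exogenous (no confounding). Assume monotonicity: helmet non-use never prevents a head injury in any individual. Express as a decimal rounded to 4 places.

PNS ≈ 0.3790

Let p₁ = 0.46, p₀ = 0.081.
Under exogeneity and monotonicity, PNS = p₁ − p₀.
PNS = 0.46 − 0.081 = 0.379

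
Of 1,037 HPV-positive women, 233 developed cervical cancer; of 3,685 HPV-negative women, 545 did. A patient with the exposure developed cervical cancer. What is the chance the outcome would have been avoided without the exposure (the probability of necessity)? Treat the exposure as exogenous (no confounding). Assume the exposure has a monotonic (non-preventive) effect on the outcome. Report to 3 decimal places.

p₁ = P(outcome | exposed) = 233/1037 = 0.22469
p₀ = P(outcome | unexposed) = 545/3685 = 0.1479
Under exogeneity and monotonicity, PN = (p₁ − p₀) / p₁.
PN = (0.22469 − 0.1479) / 0.22469 = 0.07679 / 0.22469 ≈ 0.3418

PN ≈ 0.342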